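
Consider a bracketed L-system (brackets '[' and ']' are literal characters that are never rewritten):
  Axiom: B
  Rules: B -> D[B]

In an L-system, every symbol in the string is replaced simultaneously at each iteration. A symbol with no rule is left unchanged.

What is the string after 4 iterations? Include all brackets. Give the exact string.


Answer: D[D[D[D[B]]]]

Derivation:
Step 0: B
Step 1: D[B]
Step 2: D[D[B]]
Step 3: D[D[D[B]]]
Step 4: D[D[D[D[B]]]]


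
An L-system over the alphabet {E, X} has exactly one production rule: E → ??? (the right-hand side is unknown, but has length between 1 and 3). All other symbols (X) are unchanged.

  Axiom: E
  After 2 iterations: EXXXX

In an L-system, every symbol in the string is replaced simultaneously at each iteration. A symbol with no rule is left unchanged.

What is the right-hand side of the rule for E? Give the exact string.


Trying E → EXX:
  Step 0: E
  Step 1: EXX
  Step 2: EXXXX
Matches the given result.

Answer: EXX


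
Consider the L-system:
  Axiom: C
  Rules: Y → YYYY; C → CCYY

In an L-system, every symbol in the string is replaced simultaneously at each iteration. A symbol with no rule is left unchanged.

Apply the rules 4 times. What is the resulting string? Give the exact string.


Answer: CCYYCCYYYYYYYYYYCCYYCCYYYYYYYYYYYYYYYYYYYYYYYYYYYYYYYYYYYYYYYYYYCCYYCCYYYYYYYYYYCCYYCCYYYYYYYYYYYYYYYYYYYYYYYYYYYYYYYYYYYYYYYYYYYYYYYYYYYYYYYYYYYYYYYYYYYYYYYYYYYYYYYYYYYYYYYYYYYYYYYYYYYYYYYYYYYYYYYYYYYYYYYYYYYYYYYYYYYYYYYYYYYYYYYYYYYYYYYYYYYYYYYYYYYYYYYYYY

Derivation:
Step 0: C
Step 1: CCYY
Step 2: CCYYCCYYYYYYYYYY
Step 3: CCYYCCYYYYYYYYYYCCYYCCYYYYYYYYYYYYYYYYYYYYYYYYYYYYYYYYYYYYYYYYYY
Step 4: CCYYCCYYYYYYYYYYCCYYCCYYYYYYYYYYYYYYYYYYYYYYYYYYYYYYYYYYYYYYYYYYCCYYCCYYYYYYYYYYCCYYCCYYYYYYYYYYYYYYYYYYYYYYYYYYYYYYYYYYYYYYYYYYYYYYYYYYYYYYYYYYYYYYYYYYYYYYYYYYYYYYYYYYYYYYYYYYYYYYYYYYYYYYYYYYYYYYYYYYYYYYYYYYYYYYYYYYYYYYYYYYYYYYYYYYYYYYYYYYYYYYYYYYYYYYYYYY


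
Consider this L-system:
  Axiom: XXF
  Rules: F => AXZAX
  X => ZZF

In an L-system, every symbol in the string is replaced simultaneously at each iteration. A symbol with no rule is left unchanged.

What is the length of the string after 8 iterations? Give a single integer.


Answer: 303

Derivation:
Step 0: length = 3
Step 1: length = 11
Step 2: length = 23
Step 3: length = 39
Step 4: length = 63
Step 5: length = 95
Step 6: length = 143
Step 7: length = 207
Step 8: length = 303


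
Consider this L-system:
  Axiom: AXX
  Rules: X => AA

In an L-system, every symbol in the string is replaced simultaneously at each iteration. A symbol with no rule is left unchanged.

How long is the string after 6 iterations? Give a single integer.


Answer: 5

Derivation:
Step 0: length = 3
Step 1: length = 5
Step 2: length = 5
Step 3: length = 5
Step 4: length = 5
Step 5: length = 5
Step 6: length = 5


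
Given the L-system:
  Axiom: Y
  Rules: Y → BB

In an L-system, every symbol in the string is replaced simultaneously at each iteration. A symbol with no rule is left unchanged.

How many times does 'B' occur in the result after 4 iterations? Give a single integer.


Answer: 2

Derivation:
Step 0: Y  (0 'B')
Step 1: BB  (2 'B')
Step 2: BB  (2 'B')
Step 3: BB  (2 'B')
Step 4: BB  (2 'B')


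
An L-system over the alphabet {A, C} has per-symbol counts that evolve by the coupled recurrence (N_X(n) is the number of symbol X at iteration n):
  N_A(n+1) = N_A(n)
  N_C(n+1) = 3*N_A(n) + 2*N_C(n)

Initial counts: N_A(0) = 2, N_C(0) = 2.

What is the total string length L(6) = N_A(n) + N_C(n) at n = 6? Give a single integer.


Answer: 508

Derivation:
Step 0: N_A=2, N_C=2, L=4
Step 1: N_A=2, N_C=10, L=12
Step 2: N_A=2, N_C=26, L=28
Step 3: N_A=2, N_C=58, L=60
Step 4: N_A=2, N_C=122, L=124
Step 5: N_A=2, N_C=250, L=252
Step 6: N_A=2, N_C=506, L=508


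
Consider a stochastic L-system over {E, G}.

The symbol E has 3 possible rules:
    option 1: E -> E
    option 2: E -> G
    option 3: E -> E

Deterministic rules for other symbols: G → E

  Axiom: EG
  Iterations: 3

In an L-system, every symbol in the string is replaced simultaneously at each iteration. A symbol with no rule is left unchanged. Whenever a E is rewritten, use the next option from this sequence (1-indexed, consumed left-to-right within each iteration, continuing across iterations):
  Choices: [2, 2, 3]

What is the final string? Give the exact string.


Step 0: EG
Step 1: GE  (used choices [2])
Step 2: EG  (used choices [2])
Step 3: EE  (used choices [3])

Answer: EE


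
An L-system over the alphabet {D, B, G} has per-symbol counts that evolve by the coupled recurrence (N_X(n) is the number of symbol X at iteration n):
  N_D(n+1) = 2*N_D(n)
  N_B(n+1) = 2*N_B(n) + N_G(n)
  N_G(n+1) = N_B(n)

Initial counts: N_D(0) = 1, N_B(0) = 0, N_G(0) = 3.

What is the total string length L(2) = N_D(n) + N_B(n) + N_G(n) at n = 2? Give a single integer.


Step 0: N_D=1, N_B=0, N_G=3, L=4
Step 1: N_D=2, N_B=3, N_G=0, L=5
Step 2: N_D=4, N_B=6, N_G=3, L=13

Answer: 13


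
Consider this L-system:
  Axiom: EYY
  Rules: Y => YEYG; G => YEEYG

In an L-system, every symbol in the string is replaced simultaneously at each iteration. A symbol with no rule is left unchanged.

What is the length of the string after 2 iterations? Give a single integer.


Answer: 29

Derivation:
Step 0: length = 3
Step 1: length = 9
Step 2: length = 29


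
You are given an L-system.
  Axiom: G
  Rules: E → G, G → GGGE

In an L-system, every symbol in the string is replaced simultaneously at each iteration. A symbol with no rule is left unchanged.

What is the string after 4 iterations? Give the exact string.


Answer: GGGEGGGEGGGEGGGGEGGGEGGGEGGGGEGGGEGGGEGGGGEGGGEGGGEGGGEGGGGEGGGEGGGEGGGGEGGGEGGGEGGGGEGGGEGGGEGGGEGGGGEGGGEGGGEGGGGEGGGEGGGEGGGGEGGGEGGGEGGGEG

Derivation:
Step 0: G
Step 1: GGGE
Step 2: GGGEGGGEGGGEG
Step 3: GGGEGGGEGGGEGGGGEGGGEGGGEGGGGEGGGEGGGEGGGGE
Step 4: GGGEGGGEGGGEGGGGEGGGEGGGEGGGGEGGGEGGGEGGGGEGGGEGGGEGGGEGGGGEGGGEGGGEGGGGEGGGEGGGEGGGGEGGGEGGGEGGGEGGGGEGGGEGGGEGGGGEGGGEGGGEGGGGEGGGEGGGEGGGEG


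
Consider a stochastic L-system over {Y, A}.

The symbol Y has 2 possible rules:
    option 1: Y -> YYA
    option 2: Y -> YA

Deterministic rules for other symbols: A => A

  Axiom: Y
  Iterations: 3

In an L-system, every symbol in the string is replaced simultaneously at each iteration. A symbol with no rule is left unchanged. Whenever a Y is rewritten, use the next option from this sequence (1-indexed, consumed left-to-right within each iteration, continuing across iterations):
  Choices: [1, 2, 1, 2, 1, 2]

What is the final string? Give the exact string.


Answer: YAAYYAYAAA

Derivation:
Step 0: Y
Step 1: YYA  (used choices [1])
Step 2: YAYYAA  (used choices [2, 1])
Step 3: YAAYYAYAAA  (used choices [2, 1, 2])


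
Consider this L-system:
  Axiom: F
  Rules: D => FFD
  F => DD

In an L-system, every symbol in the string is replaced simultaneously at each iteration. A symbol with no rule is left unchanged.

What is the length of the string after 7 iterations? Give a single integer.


Step 0: length = 1
Step 1: length = 2
Step 2: length = 6
Step 3: length = 14
Step 4: length = 38
Step 5: length = 94
Step 6: length = 246
Step 7: length = 622

Answer: 622


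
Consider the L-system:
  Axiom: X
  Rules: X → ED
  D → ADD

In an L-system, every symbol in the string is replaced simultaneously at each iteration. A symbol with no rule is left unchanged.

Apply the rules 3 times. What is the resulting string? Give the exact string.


Answer: EAADDADD

Derivation:
Step 0: X
Step 1: ED
Step 2: EADD
Step 3: EAADDADD


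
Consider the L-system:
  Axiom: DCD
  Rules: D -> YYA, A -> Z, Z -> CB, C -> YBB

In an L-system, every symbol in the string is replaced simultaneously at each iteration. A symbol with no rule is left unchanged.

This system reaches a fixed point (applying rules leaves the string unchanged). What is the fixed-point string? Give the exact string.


Step 0: DCD
Step 1: YYAYBBYYA
Step 2: YYZYBBYYZ
Step 3: YYCBYBBYYCB
Step 4: YYYBBBYBBYYYBBB
Step 5: YYYBBBYBBYYYBBB  (unchanged — fixed point at step 4)

Answer: YYYBBBYBBYYYBBB


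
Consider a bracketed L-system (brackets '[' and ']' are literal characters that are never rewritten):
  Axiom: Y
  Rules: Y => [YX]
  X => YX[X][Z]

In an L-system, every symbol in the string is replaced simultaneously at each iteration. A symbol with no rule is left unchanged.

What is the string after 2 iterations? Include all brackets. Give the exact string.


Step 0: Y
Step 1: [YX]
Step 2: [[YX]YX[X][Z]]

Answer: [[YX]YX[X][Z]]


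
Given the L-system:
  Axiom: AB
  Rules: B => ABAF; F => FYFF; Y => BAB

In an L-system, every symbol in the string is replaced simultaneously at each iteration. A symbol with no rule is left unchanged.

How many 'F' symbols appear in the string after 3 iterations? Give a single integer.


Answer: 13

Derivation:
Step 0: AB  (0 'F')
Step 1: AABAF  (1 'F')
Step 2: AAABAFAFYFF  (4 'F')
Step 3: AAAABAFAFYFFAFYFFBABFYFFFYFF  (13 'F')


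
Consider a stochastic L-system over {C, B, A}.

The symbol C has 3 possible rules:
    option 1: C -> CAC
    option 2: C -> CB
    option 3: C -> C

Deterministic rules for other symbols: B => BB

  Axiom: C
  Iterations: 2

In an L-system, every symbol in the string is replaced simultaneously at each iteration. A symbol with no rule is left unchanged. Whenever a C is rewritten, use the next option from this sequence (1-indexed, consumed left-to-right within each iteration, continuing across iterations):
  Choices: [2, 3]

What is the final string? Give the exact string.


Step 0: C
Step 1: CB  (used choices [2])
Step 2: CBB  (used choices [3])

Answer: CBB


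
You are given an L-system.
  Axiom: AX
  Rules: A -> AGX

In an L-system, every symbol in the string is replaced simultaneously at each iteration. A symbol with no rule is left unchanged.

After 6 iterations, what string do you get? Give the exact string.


Step 0: AX
Step 1: AGXX
Step 2: AGXGXX
Step 3: AGXGXGXX
Step 4: AGXGXGXGXX
Step 5: AGXGXGXGXGXX
Step 6: AGXGXGXGXGXGXX

Answer: AGXGXGXGXGXGXX


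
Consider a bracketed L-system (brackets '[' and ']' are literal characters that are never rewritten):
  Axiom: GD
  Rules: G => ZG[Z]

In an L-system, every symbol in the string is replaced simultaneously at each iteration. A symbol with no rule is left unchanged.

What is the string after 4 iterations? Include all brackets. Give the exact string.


Answer: ZZZZG[Z][Z][Z][Z]D

Derivation:
Step 0: GD
Step 1: ZG[Z]D
Step 2: ZZG[Z][Z]D
Step 3: ZZZG[Z][Z][Z]D
Step 4: ZZZZG[Z][Z][Z][Z]D


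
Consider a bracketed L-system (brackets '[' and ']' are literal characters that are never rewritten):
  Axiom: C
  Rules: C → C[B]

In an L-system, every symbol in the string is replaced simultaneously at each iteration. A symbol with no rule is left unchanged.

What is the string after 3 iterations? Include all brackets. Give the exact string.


Answer: C[B][B][B]

Derivation:
Step 0: C
Step 1: C[B]
Step 2: C[B][B]
Step 3: C[B][B][B]


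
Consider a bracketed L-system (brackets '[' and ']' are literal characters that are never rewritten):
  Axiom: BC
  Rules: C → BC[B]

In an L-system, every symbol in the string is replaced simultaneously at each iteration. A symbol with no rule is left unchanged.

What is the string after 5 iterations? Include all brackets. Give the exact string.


Step 0: BC
Step 1: BBC[B]
Step 2: BBBC[B][B]
Step 3: BBBBC[B][B][B]
Step 4: BBBBBC[B][B][B][B]
Step 5: BBBBBBC[B][B][B][B][B]

Answer: BBBBBBC[B][B][B][B][B]


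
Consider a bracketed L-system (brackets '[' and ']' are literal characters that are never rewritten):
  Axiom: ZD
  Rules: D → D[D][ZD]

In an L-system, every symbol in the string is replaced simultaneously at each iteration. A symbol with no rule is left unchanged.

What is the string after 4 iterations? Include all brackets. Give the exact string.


Step 0: ZD
Step 1: ZD[D][ZD]
Step 2: ZD[D][ZD][D[D][ZD]][ZD[D][ZD]]
Step 3: ZD[D][ZD][D[D][ZD]][ZD[D][ZD]][D[D][ZD][D[D][ZD]][ZD[D][ZD]]][ZD[D][ZD][D[D][ZD]][ZD[D][ZD]]]
Step 4: ZD[D][ZD][D[D][ZD]][ZD[D][ZD]][D[D][ZD][D[D][ZD]][ZD[D][ZD]]][ZD[D][ZD][D[D][ZD]][ZD[D][ZD]]][D[D][ZD][D[D][ZD]][ZD[D][ZD]][D[D][ZD][D[D][ZD]][ZD[D][ZD]]][ZD[D][ZD][D[D][ZD]][ZD[D][ZD]]]][ZD[D][ZD][D[D][ZD]][ZD[D][ZD]][D[D][ZD][D[D][ZD]][ZD[D][ZD]]][ZD[D][ZD][D[D][ZD]][ZD[D][ZD]]]]

Answer: ZD[D][ZD][D[D][ZD]][ZD[D][ZD]][D[D][ZD][D[D][ZD]][ZD[D][ZD]]][ZD[D][ZD][D[D][ZD]][ZD[D][ZD]]][D[D][ZD][D[D][ZD]][ZD[D][ZD]][D[D][ZD][D[D][ZD]][ZD[D][ZD]]][ZD[D][ZD][D[D][ZD]][ZD[D][ZD]]]][ZD[D][ZD][D[D][ZD]][ZD[D][ZD]][D[D][ZD][D[D][ZD]][ZD[D][ZD]]][ZD[D][ZD][D[D][ZD]][ZD[D][ZD]]]]


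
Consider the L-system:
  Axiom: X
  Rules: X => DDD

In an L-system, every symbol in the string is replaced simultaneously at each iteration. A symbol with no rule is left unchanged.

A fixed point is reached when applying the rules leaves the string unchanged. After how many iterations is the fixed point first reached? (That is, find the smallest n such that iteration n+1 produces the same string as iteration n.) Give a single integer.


Step 0: X
Step 1: DDD
Step 2: DDD  (unchanged — fixed point at step 1)

Answer: 1


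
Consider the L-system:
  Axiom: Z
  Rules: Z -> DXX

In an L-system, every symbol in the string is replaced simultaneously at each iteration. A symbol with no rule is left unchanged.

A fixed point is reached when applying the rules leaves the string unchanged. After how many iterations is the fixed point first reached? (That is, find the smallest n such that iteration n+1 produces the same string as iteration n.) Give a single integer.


Step 0: Z
Step 1: DXX
Step 2: DXX  (unchanged — fixed point at step 1)

Answer: 1


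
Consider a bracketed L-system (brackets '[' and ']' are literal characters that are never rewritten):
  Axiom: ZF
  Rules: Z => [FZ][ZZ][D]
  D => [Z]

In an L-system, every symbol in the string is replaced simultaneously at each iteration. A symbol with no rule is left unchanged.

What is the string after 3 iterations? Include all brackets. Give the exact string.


Step 0: ZF
Step 1: [FZ][ZZ][D]F
Step 2: [F[FZ][ZZ][D]][[FZ][ZZ][D][FZ][ZZ][D]][[Z]]F
Step 3: [F[F[FZ][ZZ][D]][[FZ][ZZ][D][FZ][ZZ][D]][[Z]]][[F[FZ][ZZ][D]][[FZ][ZZ][D][FZ][ZZ][D]][[Z]][F[FZ][ZZ][D]][[FZ][ZZ][D][FZ][ZZ][D]][[Z]]][[[FZ][ZZ][D]]]F

Answer: [F[F[FZ][ZZ][D]][[FZ][ZZ][D][FZ][ZZ][D]][[Z]]][[F[FZ][ZZ][D]][[FZ][ZZ][D][FZ][ZZ][D]][[Z]][F[FZ][ZZ][D]][[FZ][ZZ][D][FZ][ZZ][D]][[Z]]][[[FZ][ZZ][D]]]F


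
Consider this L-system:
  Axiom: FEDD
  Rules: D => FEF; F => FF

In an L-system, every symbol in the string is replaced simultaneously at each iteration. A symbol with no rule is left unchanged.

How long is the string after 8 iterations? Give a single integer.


Answer: 771

Derivation:
Step 0: length = 4
Step 1: length = 9
Step 2: length = 15
Step 3: length = 27
Step 4: length = 51
Step 5: length = 99
Step 6: length = 195
Step 7: length = 387
Step 8: length = 771


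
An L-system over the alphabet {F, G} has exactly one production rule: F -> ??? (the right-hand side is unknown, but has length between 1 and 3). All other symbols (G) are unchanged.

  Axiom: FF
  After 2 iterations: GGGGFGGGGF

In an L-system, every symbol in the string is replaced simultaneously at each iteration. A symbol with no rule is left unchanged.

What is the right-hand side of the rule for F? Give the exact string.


Trying F -> GGF:
  Step 0: FF
  Step 1: GGFGGF
  Step 2: GGGGFGGGGF
Matches the given result.

Answer: GGF


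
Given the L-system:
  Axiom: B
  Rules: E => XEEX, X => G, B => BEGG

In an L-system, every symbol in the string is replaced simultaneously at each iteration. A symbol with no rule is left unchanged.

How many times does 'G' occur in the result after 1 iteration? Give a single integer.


Answer: 2

Derivation:
Step 0: B  (0 'G')
Step 1: BEGG  (2 'G')


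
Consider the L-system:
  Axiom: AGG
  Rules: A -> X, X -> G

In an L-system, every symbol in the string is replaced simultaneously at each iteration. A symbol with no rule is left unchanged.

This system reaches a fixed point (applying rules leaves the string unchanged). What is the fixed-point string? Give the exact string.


Answer: GGG

Derivation:
Step 0: AGG
Step 1: XGG
Step 2: GGG
Step 3: GGG  (unchanged — fixed point at step 2)


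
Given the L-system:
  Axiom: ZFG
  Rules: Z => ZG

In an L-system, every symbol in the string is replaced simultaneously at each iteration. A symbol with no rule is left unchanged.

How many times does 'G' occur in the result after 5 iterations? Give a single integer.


Answer: 6

Derivation:
Step 0: ZFG  (1 'G')
Step 1: ZGFG  (2 'G')
Step 2: ZGGFG  (3 'G')
Step 3: ZGGGFG  (4 'G')
Step 4: ZGGGGFG  (5 'G')
Step 5: ZGGGGGFG  (6 'G')


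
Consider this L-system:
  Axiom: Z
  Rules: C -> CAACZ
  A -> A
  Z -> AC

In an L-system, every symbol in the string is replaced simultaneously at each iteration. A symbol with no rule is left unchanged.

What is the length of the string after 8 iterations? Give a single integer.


Answer: 1273

Derivation:
Step 0: length = 1
Step 1: length = 2
Step 2: length = 6
Step 3: length = 15
Step 4: length = 37
Step 5: length = 90
Step 6: length = 218
Step 7: length = 527
Step 8: length = 1273


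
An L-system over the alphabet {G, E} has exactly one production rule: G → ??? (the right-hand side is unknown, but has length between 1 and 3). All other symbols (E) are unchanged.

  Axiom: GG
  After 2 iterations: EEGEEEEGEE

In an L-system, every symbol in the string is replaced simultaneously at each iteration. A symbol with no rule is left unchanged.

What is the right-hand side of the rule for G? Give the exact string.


Trying G → EGE:
  Step 0: GG
  Step 1: EGEEGE
  Step 2: EEGEEEEGEE
Matches the given result.

Answer: EGE


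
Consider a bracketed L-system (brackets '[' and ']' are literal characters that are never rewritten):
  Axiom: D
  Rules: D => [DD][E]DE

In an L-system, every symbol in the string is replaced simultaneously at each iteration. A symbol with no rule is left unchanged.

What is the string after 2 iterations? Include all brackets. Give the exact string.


Step 0: D
Step 1: [DD][E]DE
Step 2: [[DD][E]DE[DD][E]DE][E][DD][E]DEE

Answer: [[DD][E]DE[DD][E]DE][E][DD][E]DEE


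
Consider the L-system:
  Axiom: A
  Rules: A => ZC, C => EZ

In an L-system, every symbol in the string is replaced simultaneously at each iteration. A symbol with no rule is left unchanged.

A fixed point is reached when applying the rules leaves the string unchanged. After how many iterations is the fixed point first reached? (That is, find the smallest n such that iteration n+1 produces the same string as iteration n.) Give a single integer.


Step 0: A
Step 1: ZC
Step 2: ZEZ
Step 3: ZEZ  (unchanged — fixed point at step 2)

Answer: 2


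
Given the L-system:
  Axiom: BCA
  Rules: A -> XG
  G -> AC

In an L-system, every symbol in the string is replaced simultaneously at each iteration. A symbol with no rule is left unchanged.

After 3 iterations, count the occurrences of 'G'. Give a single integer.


Step 0: BCA  (0 'G')
Step 1: BCXG  (1 'G')
Step 2: BCXAC  (0 'G')
Step 3: BCXXGC  (1 'G')

Answer: 1


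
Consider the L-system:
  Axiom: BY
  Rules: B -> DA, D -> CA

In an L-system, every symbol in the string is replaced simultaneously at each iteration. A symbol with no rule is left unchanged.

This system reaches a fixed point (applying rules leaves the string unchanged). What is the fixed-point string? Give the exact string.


Step 0: BY
Step 1: DAY
Step 2: CAAY
Step 3: CAAY  (unchanged — fixed point at step 2)

Answer: CAAY


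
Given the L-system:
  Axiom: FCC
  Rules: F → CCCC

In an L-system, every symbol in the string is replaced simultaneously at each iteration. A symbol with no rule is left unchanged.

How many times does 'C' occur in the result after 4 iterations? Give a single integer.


Step 0: FCC  (2 'C')
Step 1: CCCCCC  (6 'C')
Step 2: CCCCCC  (6 'C')
Step 3: CCCCCC  (6 'C')
Step 4: CCCCCC  (6 'C')

Answer: 6


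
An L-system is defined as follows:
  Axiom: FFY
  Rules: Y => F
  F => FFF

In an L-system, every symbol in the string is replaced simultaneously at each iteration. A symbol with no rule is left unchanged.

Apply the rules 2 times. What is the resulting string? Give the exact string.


Step 0: FFY
Step 1: FFFFFFF
Step 2: FFFFFFFFFFFFFFFFFFFFF

Answer: FFFFFFFFFFFFFFFFFFFFF


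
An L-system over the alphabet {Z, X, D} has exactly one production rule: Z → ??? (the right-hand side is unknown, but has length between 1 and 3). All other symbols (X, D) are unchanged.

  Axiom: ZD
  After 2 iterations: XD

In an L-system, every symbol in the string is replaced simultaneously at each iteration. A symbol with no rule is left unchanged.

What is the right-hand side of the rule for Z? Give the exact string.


Answer: X

Derivation:
Trying Z → X:
  Step 0: ZD
  Step 1: XD
  Step 2: XD
Matches the given result.


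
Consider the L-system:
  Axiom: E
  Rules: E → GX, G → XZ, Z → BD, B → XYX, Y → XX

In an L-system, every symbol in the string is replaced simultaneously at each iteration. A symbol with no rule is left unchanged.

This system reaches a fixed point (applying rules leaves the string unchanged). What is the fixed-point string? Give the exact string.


Step 0: E
Step 1: GX
Step 2: XZX
Step 3: XBDX
Step 4: XXYXDX
Step 5: XXXXXDX
Step 6: XXXXXDX  (unchanged — fixed point at step 5)

Answer: XXXXXDX


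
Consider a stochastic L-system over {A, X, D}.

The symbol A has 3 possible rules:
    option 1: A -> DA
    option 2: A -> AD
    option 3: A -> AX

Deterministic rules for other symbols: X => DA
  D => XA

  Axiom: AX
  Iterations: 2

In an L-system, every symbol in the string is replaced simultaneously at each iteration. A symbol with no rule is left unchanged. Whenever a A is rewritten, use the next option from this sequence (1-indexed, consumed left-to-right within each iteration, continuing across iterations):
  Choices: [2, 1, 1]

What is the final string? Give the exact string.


Step 0: AX
Step 1: ADDA  (used choices [2])
Step 2: DAXAXADA  (used choices [1, 1])

Answer: DAXAXADA


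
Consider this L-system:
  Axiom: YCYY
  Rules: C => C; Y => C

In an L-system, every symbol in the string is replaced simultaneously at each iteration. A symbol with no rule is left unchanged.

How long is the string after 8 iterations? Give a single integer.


Step 0: length = 4
Step 1: length = 4
Step 2: length = 4
Step 3: length = 4
Step 4: length = 4
Step 5: length = 4
Step 6: length = 4
Step 7: length = 4
Step 8: length = 4

Answer: 4


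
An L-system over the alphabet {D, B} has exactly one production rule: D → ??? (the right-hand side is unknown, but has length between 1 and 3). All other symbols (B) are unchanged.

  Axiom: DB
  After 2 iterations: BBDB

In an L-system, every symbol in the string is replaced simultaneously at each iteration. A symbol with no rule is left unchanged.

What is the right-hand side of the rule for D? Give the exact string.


Answer: BD

Derivation:
Trying D → BD:
  Step 0: DB
  Step 1: BDB
  Step 2: BBDB
Matches the given result.


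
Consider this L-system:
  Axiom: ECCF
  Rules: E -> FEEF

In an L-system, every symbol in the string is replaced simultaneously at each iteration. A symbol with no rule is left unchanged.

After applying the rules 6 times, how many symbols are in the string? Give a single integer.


Step 0: length = 4
Step 1: length = 7
Step 2: length = 13
Step 3: length = 25
Step 4: length = 49
Step 5: length = 97
Step 6: length = 193

Answer: 193


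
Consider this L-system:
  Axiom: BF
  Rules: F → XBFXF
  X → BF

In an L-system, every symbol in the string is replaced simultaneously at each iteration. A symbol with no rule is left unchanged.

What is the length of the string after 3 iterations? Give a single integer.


Answer: 44

Derivation:
Step 0: length = 2
Step 1: length = 6
Step 2: length = 16
Step 3: length = 44


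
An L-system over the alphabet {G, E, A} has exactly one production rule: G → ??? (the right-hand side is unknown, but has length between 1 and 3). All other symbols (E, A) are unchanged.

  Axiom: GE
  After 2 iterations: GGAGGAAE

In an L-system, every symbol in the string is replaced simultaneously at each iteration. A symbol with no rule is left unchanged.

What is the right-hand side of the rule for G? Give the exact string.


Trying G → GGA:
  Step 0: GE
  Step 1: GGAE
  Step 2: GGAGGAAE
Matches the given result.

Answer: GGA


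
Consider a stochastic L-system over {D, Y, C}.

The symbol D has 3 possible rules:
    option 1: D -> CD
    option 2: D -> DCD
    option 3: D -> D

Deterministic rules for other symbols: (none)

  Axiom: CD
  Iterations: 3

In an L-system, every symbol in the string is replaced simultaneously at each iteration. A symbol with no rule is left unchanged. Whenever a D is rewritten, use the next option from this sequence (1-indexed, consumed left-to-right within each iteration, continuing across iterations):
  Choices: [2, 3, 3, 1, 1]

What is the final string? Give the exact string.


Step 0: CD
Step 1: CDCD  (used choices [2])
Step 2: CDCD  (used choices [3, 3])
Step 3: CCDCCD  (used choices [1, 1])

Answer: CCDCCD


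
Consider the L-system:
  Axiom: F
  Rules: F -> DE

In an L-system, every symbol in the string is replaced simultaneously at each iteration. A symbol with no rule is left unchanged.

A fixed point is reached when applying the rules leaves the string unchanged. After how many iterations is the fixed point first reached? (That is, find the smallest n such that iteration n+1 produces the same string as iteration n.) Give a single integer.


Step 0: F
Step 1: DE
Step 2: DE  (unchanged — fixed point at step 1)

Answer: 1


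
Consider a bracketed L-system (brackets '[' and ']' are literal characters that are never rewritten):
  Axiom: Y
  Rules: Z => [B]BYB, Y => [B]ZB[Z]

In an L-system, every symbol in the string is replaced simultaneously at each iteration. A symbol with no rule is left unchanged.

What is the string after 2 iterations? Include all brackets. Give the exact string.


Answer: [B][B]BYBB[[B]BYB]

Derivation:
Step 0: Y
Step 1: [B]ZB[Z]
Step 2: [B][B]BYBB[[B]BYB]


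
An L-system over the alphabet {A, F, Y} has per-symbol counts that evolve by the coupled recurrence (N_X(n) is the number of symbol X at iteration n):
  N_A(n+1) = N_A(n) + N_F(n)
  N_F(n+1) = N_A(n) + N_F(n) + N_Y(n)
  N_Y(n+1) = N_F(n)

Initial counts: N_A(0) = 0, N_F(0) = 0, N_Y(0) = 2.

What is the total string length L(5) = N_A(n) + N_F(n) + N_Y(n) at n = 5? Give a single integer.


Answer: 62

Derivation:
Step 0: N_A=0, N_F=0, N_Y=2, L=2
Step 1: N_A=0, N_F=2, N_Y=0, L=2
Step 2: N_A=2, N_F=2, N_Y=2, L=6
Step 3: N_A=4, N_F=6, N_Y=2, L=12
Step 4: N_A=10, N_F=12, N_Y=6, L=28
Step 5: N_A=22, N_F=28, N_Y=12, L=62


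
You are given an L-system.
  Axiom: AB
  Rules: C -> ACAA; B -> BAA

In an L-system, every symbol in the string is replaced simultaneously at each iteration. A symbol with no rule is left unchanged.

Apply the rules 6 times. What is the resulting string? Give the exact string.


Answer: ABAAAAAAAAAAAA

Derivation:
Step 0: AB
Step 1: ABAA
Step 2: ABAAAA
Step 3: ABAAAAAA
Step 4: ABAAAAAAAA
Step 5: ABAAAAAAAAAA
Step 6: ABAAAAAAAAAAAA


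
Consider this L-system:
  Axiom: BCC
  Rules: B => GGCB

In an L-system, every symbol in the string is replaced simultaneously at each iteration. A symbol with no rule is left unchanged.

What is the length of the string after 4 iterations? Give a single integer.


Step 0: length = 3
Step 1: length = 6
Step 2: length = 9
Step 3: length = 12
Step 4: length = 15

Answer: 15


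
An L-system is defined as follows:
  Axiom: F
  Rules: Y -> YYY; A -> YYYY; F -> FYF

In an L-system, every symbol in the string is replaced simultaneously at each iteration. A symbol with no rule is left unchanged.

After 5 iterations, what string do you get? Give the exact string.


Answer: FYFYYYFYFYYYYYYYYYFYFYYYFYFYYYYYYYYYYYYYYYYYYYYYYYYYYYFYFYYYFYFYYYYYYYYYFYFYYYFYFYYYYYYYYYYYYYYYYYYYYYYYYYYYYYYYYYYYYYYYYYYYYYYYYYYYYYYYYYYYYYYYYYYYYYYYYYYYYYYYYYFYFYYYFYFYYYYYYYYYFYFYYYFYFYYYYYYYYYYYYYYYYYYYYYYYYYYYFYFYYYFYFYYYYYYYYYFYFYYYFYF

Derivation:
Step 0: F
Step 1: FYF
Step 2: FYFYYYFYF
Step 3: FYFYYYFYFYYYYYYYYYFYFYYYFYF
Step 4: FYFYYYFYFYYYYYYYYYFYFYYYFYFYYYYYYYYYYYYYYYYYYYYYYYYYYYFYFYYYFYFYYYYYYYYYFYFYYYFYF
Step 5: FYFYYYFYFYYYYYYYYYFYFYYYFYFYYYYYYYYYYYYYYYYYYYYYYYYYYYFYFYYYFYFYYYYYYYYYFYFYYYFYFYYYYYYYYYYYYYYYYYYYYYYYYYYYYYYYYYYYYYYYYYYYYYYYYYYYYYYYYYYYYYYYYYYYYYYYYYYYYYYYYYFYFYYYFYFYYYYYYYYYFYFYYYFYFYYYYYYYYYYYYYYYYYYYYYYYYYYYFYFYYYFYFYYYYYYYYYFYFYYYFYF


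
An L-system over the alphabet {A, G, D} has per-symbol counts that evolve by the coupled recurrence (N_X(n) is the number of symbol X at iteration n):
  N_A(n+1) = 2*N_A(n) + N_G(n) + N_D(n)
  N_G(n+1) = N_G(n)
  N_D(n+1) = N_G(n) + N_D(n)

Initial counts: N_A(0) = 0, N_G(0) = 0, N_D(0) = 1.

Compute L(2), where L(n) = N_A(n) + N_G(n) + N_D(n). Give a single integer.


Step 0: N_A=0, N_G=0, N_D=1, L=1
Step 1: N_A=1, N_G=0, N_D=1, L=2
Step 2: N_A=3, N_G=0, N_D=1, L=4

Answer: 4


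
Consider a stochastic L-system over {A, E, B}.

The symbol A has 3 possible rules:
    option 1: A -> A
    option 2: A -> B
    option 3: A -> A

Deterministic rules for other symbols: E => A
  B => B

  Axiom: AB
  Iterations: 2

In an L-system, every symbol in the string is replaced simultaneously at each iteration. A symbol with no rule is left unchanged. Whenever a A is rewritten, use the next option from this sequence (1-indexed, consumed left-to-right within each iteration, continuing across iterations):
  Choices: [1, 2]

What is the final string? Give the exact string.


Answer: BB

Derivation:
Step 0: AB
Step 1: AB  (used choices [1])
Step 2: BB  (used choices [2])


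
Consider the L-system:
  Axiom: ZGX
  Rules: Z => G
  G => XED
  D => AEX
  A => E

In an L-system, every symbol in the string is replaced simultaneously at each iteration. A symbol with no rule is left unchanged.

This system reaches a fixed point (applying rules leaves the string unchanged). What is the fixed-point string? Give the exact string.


Step 0: ZGX
Step 1: GXEDX
Step 2: XEDXEAEXX
Step 3: XEAEXXEEEXX
Step 4: XEEEXXEEEXX
Step 5: XEEEXXEEEXX  (unchanged — fixed point at step 4)

Answer: XEEEXXEEEXX


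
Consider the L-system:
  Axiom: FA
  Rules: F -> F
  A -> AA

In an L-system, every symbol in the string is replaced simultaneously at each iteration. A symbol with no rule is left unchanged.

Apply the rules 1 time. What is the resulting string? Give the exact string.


Answer: FAA

Derivation:
Step 0: FA
Step 1: FAA


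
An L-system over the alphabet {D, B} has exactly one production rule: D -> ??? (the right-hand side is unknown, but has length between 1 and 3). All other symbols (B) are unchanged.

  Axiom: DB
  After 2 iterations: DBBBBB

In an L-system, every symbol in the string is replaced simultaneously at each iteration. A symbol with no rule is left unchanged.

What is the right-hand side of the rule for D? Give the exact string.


Trying D -> DBB:
  Step 0: DB
  Step 1: DBBB
  Step 2: DBBBBB
Matches the given result.

Answer: DBB


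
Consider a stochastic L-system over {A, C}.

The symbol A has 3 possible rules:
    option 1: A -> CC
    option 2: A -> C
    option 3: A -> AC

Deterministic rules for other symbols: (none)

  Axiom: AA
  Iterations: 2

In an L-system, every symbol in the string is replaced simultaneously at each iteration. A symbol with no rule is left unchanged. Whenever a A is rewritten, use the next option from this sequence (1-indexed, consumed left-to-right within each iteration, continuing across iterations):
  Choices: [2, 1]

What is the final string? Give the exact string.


Step 0: AA
Step 1: CCC  (used choices [2, 1])
Step 2: CCC  (used choices [])

Answer: CCC


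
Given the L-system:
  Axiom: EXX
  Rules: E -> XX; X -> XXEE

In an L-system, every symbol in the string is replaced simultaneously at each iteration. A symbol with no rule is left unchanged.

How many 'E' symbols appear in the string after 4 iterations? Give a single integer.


Step 0: EXX  (1 'E')
Step 1: XXXXEEXXEE  (4 'E')
Step 2: XXEEXXEEXXEEXXEEXXXXXXEEXXEEXXXX  (12 'E')
Step 3: XXEEXXEEXXXXXXEEXXEEXXXXXXEEXXEEXXXXXXEEXXEEXXXXXXEEXXEEXXEEXXEEXXEEXXEEXXXXXXEEXXEEXXXXXXEEXXEEXXEEXXEE  (40 'E')
Step 4: XXEEXXEEXXXXXXEEXXEEXXXXXXEEXXEEXXEEXXEEXXEEXXEEXXXXXXEEXXEEXXXXXXEEXXEEXXEEXXEEXXEEXXEEXXXXXXEEXXEEXXXXXXEEXXEEXXEEXXEEXXEEXXEEXXXXXXEEXXEEXXXXXXEEXXEEXXEEXXEEXXEEXXEEXXXXXXEEXXEEXXXXXXEEXXEEXXXXXXEEXXEEXXXXXXEEXXEEXXXXXXEEXXEEXXXXXXEEXXEEXXEEXXEEXXEEXXEEXXXXXXEEXXEEXXXXXXEEXXEEXXEEXXEEXXEEXXEEXXXXXXEEXXEEXXXXXXEEXXEEXXXXXXEEXXEEXXXX  (128 'E')

Answer: 128


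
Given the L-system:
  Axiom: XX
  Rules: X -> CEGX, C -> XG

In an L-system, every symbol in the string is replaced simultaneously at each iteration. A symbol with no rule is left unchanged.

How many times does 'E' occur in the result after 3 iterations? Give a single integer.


Step 0: XX  (0 'E')
Step 1: CEGXCEGX  (2 'E')
Step 2: XGEGCEGXXGEGCEGX  (4 'E')
Step 3: CEGXGEGXGEGCEGXCEGXGEGXGEGCEGX  (8 'E')

Answer: 8


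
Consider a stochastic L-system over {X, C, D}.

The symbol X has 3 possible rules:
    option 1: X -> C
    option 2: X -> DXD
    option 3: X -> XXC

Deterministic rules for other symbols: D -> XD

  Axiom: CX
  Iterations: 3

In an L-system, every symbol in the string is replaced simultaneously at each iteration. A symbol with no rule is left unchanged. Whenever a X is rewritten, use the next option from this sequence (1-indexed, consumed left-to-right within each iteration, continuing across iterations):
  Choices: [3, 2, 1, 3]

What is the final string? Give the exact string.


Answer: CXDXXCXDCC

Derivation:
Step 0: CX
Step 1: CXXC  (used choices [3])
Step 2: CDXDCC  (used choices [2, 1])
Step 3: CXDXXCXDCC  (used choices [3])


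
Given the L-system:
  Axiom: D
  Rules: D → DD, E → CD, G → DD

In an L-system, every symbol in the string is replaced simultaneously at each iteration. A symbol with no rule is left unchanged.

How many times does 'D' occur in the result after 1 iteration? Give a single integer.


Step 0: D  (1 'D')
Step 1: DD  (2 'D')

Answer: 2


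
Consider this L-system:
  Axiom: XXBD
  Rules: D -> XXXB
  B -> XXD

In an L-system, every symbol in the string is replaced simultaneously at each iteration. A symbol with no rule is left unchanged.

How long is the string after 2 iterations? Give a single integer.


Step 0: length = 4
Step 1: length = 9
Step 2: length = 14

Answer: 14


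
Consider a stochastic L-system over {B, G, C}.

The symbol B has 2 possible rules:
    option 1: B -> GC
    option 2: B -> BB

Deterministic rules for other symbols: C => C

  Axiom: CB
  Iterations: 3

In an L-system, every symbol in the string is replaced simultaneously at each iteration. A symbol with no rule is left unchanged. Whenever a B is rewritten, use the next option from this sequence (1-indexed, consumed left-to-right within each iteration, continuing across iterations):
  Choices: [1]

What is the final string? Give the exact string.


Answer: CGC

Derivation:
Step 0: CB
Step 1: CGC  (used choices [1])
Step 2: CGC  (used choices [])
Step 3: CGC  (used choices [])


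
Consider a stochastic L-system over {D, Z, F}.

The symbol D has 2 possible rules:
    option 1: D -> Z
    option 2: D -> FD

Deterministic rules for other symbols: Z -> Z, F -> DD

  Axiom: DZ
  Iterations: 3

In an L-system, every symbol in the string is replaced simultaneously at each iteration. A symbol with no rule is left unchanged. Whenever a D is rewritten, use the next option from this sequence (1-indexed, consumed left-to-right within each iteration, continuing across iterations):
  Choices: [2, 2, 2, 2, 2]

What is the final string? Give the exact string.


Step 0: DZ
Step 1: FDZ  (used choices [2])
Step 2: DDFDZ  (used choices [2])
Step 3: FDFDDDFDZ  (used choices [2, 2, 2])

Answer: FDFDDDFDZ


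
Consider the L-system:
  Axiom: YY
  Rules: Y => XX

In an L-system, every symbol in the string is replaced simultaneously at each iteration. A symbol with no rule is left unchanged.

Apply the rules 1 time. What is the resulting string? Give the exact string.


Answer: XXXX

Derivation:
Step 0: YY
Step 1: XXXX


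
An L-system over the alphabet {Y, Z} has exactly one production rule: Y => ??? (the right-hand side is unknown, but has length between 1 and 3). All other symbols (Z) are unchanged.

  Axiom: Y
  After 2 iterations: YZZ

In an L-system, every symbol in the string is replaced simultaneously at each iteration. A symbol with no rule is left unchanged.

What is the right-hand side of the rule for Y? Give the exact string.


Answer: YZ

Derivation:
Trying Y => YZ:
  Step 0: Y
  Step 1: YZ
  Step 2: YZZ
Matches the given result.


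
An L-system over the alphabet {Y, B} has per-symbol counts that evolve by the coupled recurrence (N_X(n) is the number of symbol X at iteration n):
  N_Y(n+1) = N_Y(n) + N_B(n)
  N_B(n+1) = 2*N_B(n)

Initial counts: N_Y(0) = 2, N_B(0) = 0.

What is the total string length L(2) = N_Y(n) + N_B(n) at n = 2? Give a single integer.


Answer: 2

Derivation:
Step 0: N_Y=2, N_B=0, L=2
Step 1: N_Y=2, N_B=0, L=2
Step 2: N_Y=2, N_B=0, L=2


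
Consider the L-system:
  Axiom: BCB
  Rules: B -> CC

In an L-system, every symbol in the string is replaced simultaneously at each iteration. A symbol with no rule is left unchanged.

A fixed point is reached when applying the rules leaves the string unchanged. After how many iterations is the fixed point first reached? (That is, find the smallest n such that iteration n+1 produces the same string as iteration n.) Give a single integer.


Step 0: BCB
Step 1: CCCCC
Step 2: CCCCC  (unchanged — fixed point at step 1)

Answer: 1


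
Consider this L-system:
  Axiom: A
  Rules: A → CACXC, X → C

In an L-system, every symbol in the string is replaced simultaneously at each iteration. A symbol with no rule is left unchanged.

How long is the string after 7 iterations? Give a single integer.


Step 0: length = 1
Step 1: length = 5
Step 2: length = 9
Step 3: length = 13
Step 4: length = 17
Step 5: length = 21
Step 6: length = 25
Step 7: length = 29

Answer: 29


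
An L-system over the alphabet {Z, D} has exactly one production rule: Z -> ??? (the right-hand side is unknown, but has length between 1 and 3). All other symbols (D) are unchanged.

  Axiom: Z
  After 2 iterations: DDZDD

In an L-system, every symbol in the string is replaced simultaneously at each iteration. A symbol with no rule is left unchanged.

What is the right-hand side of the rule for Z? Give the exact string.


Trying Z -> DZD:
  Step 0: Z
  Step 1: DZD
  Step 2: DDZDD
Matches the given result.

Answer: DZD


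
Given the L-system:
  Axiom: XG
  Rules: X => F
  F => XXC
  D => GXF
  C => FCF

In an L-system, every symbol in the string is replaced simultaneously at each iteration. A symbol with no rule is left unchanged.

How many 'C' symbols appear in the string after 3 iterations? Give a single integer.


Answer: 1

Derivation:
Step 0: XG  (0 'C')
Step 1: FG  (0 'C')
Step 2: XXCG  (1 'C')
Step 3: FFFCFG  (1 'C')


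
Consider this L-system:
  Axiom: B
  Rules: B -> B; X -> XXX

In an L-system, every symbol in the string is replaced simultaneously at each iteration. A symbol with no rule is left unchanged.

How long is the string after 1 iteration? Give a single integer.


Answer: 1

Derivation:
Step 0: length = 1
Step 1: length = 1


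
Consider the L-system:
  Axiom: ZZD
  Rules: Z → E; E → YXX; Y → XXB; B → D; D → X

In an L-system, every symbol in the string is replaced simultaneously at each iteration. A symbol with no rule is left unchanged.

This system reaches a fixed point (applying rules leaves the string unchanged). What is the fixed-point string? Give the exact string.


Answer: XXXXXXXXXXX

Derivation:
Step 0: ZZD
Step 1: EEX
Step 2: YXXYXXX
Step 3: XXBXXXXBXXX
Step 4: XXDXXXXDXXX
Step 5: XXXXXXXXXXX
Step 6: XXXXXXXXXXX  (unchanged — fixed point at step 5)
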